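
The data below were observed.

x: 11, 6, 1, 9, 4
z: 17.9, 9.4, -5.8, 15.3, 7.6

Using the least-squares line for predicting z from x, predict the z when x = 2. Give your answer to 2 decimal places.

-0.50

n = 5, Σx = 31, Σy = 44.4, Σxy = 415.6, Σx² = 255
Sxx = Σx² − (Σx)²/n = 255 − 192.2 = 62.8
Sxy = Σxy − (Σx)(Σy)/n = 415.6 − 275.28 = 140.32
b = Sxy/Sxx = 140.32/62.8 = 2.234395
a = ȳ − b·x̄ = 8.88 − 2.234395·6.2 = -4.973248
ŷ(2) = a + b·2 = -4.973248 + 2.234395·2 = -0.504459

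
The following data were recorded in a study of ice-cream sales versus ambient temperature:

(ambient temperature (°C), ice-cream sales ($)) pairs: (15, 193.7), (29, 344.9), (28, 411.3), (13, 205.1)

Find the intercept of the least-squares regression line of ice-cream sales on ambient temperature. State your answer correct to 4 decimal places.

n = 4, Σx = 85, Σy = 1155, Σxy = 27090.3, Σx² = 2019
Sxx = Σx² − (Σx)²/n = 2019 − 1806.25 = 212.75
Sxy = Σxy − (Σx)(Σy)/n = 27090.3 − 24543.75 = 2546.55
b = Sxy/Sxx = 2546.55/212.75 = 11.969683
a = ȳ − b·x̄ = 288.75 − 11.969683·21.25 = 34.394242

34.3942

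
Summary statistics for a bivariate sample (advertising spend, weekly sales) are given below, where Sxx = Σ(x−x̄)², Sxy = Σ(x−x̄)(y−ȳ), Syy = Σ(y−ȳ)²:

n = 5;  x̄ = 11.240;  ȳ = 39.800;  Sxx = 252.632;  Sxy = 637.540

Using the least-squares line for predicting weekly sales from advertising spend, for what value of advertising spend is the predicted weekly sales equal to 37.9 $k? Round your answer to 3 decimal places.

10.487

b = Sxy/Sxx = 637.54/252.632 = 2.523592
a = ȳ − b·x̄ = 39.8 − 2.523592·11.24 = 11.434830
Set a + b·x = 37.9: x = (37.9 − 11.434830) / 2.523592 = 10.487105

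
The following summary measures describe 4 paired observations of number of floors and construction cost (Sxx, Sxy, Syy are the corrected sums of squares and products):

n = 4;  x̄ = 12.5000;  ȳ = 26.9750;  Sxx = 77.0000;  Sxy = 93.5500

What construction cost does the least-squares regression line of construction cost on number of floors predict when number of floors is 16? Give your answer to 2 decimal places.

31.23

b = Sxy/Sxx = 93.55/77 = 1.214935
a = ȳ − b·x̄ = 26.975 − 1.214935·12.5 = 11.788312
ŷ(16) = a + b·16 = 11.788312 + 1.214935·16 = 31.227273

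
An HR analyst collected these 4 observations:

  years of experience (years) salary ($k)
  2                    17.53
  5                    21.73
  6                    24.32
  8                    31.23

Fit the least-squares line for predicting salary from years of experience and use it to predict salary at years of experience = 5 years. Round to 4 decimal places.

23.1463

n = 4, Σx = 21, Σy = 94.81, Σxy = 539.47, Σx² = 129
Sxx = Σx² − (Σx)²/n = 129 − 110.25 = 18.75
Sxy = Σxy − (Σx)(Σy)/n = 539.47 − 497.7525 = 41.7175
b = Sxy/Sxx = 41.7175/18.75 = 2.224933
a = ȳ − b·x̄ = 23.7025 − 2.224933·5.25 = 12.0216
ŷ(5) = a + b·5 = 12.0216 + 2.224933·5 = 23.146267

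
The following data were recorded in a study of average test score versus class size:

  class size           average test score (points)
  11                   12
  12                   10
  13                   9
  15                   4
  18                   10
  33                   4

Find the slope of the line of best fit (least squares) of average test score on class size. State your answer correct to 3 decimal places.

-0.272

n = 6, Σx = 102, Σy = 49, Σxy = 741, Σx² = 2072
Sxx = Σx² − (Σx)²/n = 2072 − 1734 = 338
Sxy = Σxy − (Σx)(Σy)/n = 741 − 833 = -92
b = Sxy/Sxx = -92/338 = -0.272189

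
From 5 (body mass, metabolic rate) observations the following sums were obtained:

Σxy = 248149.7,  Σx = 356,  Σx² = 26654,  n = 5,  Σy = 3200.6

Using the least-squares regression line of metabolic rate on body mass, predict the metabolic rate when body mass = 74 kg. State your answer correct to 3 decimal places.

Sxx = Σx² − (Σx)²/n = 26654 − 25347.2 = 1306.8
Sxy = Σxy − (Σx)(Σy)/n = 248149.7 − 227882.72 = 20266.98
b = Sxy/Sxx = 20266.98/1306.8 = 15.508861
a = ȳ − b·x̄ = 640.12 − 15.508861·71.2 = -464.110927
ŷ(74) = a + b·74 = -464.110927 + 15.508861·74 = 683.544812

683.545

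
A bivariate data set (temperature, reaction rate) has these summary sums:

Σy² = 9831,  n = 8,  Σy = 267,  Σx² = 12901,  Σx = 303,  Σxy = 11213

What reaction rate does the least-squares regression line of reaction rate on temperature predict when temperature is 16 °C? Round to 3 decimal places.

16.482

Sxx = Σx² − (Σx)²/n = 12901 − 11476.125 = 1424.875
Sxy = Σxy − (Σx)(Σy)/n = 11213 − 10112.625 = 1100.375
b = Sxy/Sxx = 1100.375/1424.875 = 0.772261
a = ȳ − b·x̄ = 33.375 − 0.772261·37.875 = 4.125625
ŷ(16) = a + b·16 = 4.125625 + 0.772261·16 = 16.481797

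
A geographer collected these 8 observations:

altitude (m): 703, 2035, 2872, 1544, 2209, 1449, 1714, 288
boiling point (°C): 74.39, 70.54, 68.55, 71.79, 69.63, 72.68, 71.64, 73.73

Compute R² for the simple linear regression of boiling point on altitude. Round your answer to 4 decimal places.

0.9179

n = 8, Σx = 12814, Σy = 572.95, Σxy = 906715.62, Σx² = 25267776, Σy² = 41061.7921
Sxx = Σx² − (Σx)²/n = 25267776 − 20524824.5 = 4742951.5
Sxy = Σxy − (Σx)(Σy)/n = 906715.62 − 917722.6625 = -11007.0425
Syy = Σy² − (Σy)²/n = 41061.7921 − 41033.962813 = 27.829287
R² = Sxy²/(Sxx·Syy) = (-11007.0425)²/(4742951.5·27.829287) = 0.917890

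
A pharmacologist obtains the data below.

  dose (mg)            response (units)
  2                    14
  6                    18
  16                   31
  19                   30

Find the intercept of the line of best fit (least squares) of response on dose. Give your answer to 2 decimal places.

12.09

n = 4, Σx = 43, Σy = 93, Σxy = 1202, Σx² = 657
Sxx = Σx² − (Σx)²/n = 657 − 462.25 = 194.75
Sxy = Σxy − (Σx)(Σy)/n = 1202 − 999.75 = 202.25
b = Sxy/Sxx = 202.25/194.75 = 1.038511
a = ȳ − b·x̄ = 23.25 − 1.038511·10.75 = 12.086008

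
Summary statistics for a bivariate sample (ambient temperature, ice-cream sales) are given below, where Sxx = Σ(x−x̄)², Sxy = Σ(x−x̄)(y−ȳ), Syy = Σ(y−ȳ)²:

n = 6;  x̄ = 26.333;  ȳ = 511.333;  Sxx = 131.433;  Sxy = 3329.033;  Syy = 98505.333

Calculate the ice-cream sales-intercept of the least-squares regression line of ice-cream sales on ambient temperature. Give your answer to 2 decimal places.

-155.65

b = Sxy/Sxx = 3329.033/131.433 = 25.328745
a = ȳ − b·x̄ = 511.333 − 25.328745·26.333 = -155.648854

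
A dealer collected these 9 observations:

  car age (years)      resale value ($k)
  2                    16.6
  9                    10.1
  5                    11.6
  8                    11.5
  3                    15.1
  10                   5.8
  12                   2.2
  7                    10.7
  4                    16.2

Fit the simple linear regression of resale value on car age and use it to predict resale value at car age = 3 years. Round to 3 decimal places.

15.945

n = 9, Σx = 60, Σy = 99.8, Σxy = 543.5, Σx² = 492
Sxx = Σx² − (Σx)²/n = 492 − 400 = 92
Sxy = Σxy − (Σx)(Σy)/n = 543.5 − 665.333333 = -121.833333
b = Sxy/Sxx = -121.833333/92 = -1.324275
a = ȳ − b·x̄ = 11.088889 − (-1.324275)·6.666667 = 19.917391
ŷ(3) = a + b·3 = 19.917391 + (-1.324275)·3 = 15.944565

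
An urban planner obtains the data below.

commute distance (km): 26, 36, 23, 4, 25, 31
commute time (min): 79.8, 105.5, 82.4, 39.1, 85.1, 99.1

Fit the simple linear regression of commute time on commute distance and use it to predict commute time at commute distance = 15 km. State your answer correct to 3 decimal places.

n = 6, Σx = 145, Σy = 491, Σxy = 13124, Σx² = 4103
Sxx = Σx² − (Σx)²/n = 4103 − 3504.166667 = 598.833333
Sxy = Σxy − (Σx)(Σy)/n = 13124 − 11865.833333 = 1258.166667
b = Sxy/Sxx = 1258.166667/598.833333 = 2.101030
a = ȳ − b·x̄ = 81.833333 − 2.101030·24.166667 = 31.058447
ŷ(15) = a + b·15 = 31.058447 + 2.101030·15 = 62.573894

62.574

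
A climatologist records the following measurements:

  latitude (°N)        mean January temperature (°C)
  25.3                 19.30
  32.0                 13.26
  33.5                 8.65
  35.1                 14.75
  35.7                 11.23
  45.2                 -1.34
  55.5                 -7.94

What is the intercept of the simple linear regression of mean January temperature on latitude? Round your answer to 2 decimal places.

n = 7, Σx = 262.3, Σy = 57.91, Σxy = 1619.783, Σx² = 10416.13
Sxx = Σx² − (Σx)²/n = 10416.13 − 9828.755714 = 587.374286
Sxy = Σxy − (Σx)(Σy)/n = 1619.783 − 2169.970429 = -550.187429
b = Sxy/Sxx = -550.187429/587.374286 = -0.936690
a = ȳ − b·x̄ = 8.272857 − (-0.936690)·37.471429 = 43.371957

43.37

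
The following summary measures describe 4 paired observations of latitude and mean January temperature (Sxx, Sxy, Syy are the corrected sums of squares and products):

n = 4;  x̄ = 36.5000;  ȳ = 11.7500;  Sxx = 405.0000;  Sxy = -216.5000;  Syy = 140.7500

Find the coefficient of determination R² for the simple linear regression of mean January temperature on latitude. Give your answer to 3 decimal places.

R² = Sxy²/(Sxx·Syy) = (-216.5)²/(405·140.75) = 0.822266

0.822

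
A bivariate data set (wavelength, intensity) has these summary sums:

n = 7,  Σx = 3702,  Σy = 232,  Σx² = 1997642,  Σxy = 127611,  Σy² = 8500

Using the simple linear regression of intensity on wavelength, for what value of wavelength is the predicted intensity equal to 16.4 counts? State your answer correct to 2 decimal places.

Sxx = Σx² − (Σx)²/n = 1997642 − 1957829.142857 = 39812.857143
Sxy = Σxy − (Σx)(Σy)/n = 127611 − 122694.857143 = 4916.142857
b = Sxy/Sxx = 4916.142857/39812.857143 = 0.123481
a = ȳ − b·x̄ = 33.142857 − 0.123481·528.857143 = -32.161104
Set a + b·x = 16.4: x = (16.4 − (-32.161104)) / 0.123481 = 393.266905

393.27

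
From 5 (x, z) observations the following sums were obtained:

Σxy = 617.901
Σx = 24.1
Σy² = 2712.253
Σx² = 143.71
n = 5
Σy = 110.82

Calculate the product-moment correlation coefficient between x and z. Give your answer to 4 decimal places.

0.9972

Sxx = Σx² − (Σx)²/n = 143.71 − 116.162 = 27.548
Sxy = Σxy − (Σx)(Σy)/n = 617.901 − 534.1524 = 83.7486
Syy = Σy² − (Σy)²/n = 2712.253 − 2456.21448 = 256.03852
r = Sxy/√(Sxx·Syy) = 83.7486/√(7053.349149) = 83.7486/83.984220 = 0.997194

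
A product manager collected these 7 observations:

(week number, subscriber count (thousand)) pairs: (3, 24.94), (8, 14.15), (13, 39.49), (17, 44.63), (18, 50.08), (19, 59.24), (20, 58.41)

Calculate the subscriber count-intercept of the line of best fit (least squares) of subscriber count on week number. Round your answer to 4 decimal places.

8.1614

n = 7, Σx = 98, Σy = 290.94, Σxy = 4655.3, Σx² = 1616
Sxx = Σx² − (Σx)²/n = 1616 − 1372 = 244
Sxy = Σxy − (Σx)(Σy)/n = 4655.3 − 4073.16 = 582.14
b = Sxy/Sxx = 582.14/244 = 2.385820
a = ȳ − b·x̄ = 41.562857 − 2.385820·14 = 8.161382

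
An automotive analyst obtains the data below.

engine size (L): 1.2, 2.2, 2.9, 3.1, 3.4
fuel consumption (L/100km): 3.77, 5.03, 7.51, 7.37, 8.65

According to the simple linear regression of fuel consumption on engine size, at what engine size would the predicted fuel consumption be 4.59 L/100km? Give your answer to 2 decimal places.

1.71

n = 5, Σx = 12.8, Σy = 32.33, Σxy = 89.626, Σx² = 35.86
Sxx = Σx² − (Σx)²/n = 35.86 − 32.768 = 3.092
Sxy = Σxy − (Σx)(Σy)/n = 89.626 − 82.7648 = 6.8612
b = Sxy/Sxx = 6.8612/3.092 = 2.219017
a = ȳ − b·x̄ = 6.466 − 2.219017·2.56 = 0.785317
Set a + b·x = 4.59: x = (4.59 − 0.785317) / 2.219017 = 1.714581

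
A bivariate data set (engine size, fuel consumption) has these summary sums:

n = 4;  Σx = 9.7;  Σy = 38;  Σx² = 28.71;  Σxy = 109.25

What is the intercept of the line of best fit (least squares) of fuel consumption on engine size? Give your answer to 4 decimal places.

1.5063

Sxx = Σx² − (Σx)²/n = 28.71 − 23.5225 = 5.1875
Sxy = Σxy − (Σx)(Σy)/n = 109.25 − 92.15 = 17.1
b = Sxy/Sxx = 17.1/5.1875 = 3.296386
a = ȳ − b·x̄ = 9.5 − 3.296386·2.425 = 1.506265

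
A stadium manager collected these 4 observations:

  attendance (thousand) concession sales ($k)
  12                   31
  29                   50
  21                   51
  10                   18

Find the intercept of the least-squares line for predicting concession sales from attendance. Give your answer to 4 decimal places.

8.3087

n = 4, Σx = 72, Σy = 150, Σxy = 3073, Σx² = 1526
Sxx = Σx² − (Σx)²/n = 1526 − 1296 = 230
Sxy = Σxy − (Σx)(Σy)/n = 3073 − 2700 = 373
b = Sxy/Sxx = 373/230 = 1.621739
a = ȳ − b·x̄ = 37.5 − 1.621739·18 = 8.308696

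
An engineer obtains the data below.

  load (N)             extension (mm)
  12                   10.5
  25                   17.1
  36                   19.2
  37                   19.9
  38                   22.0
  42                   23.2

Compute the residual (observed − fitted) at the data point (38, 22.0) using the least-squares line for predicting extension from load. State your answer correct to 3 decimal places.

0.839

n = 6, Σx = 190, Σy = 111.9, Σxy = 3791.4, Σx² = 6642
Sxx = Σx² − (Σx)²/n = 6642 − 6016.666667 = 625.333333
Sxy = Σxy − (Σx)(Σy)/n = 3791.4 − 3543.5 = 247.9
b = Sxy/Sxx = 247.9/625.333333 = 0.396429
a = ȳ − b·x̄ = 18.65 − 0.396429·31.666667 = 6.096429
ŷ(38) = 6.096429 + 0.396429·38 = 21.160714
residual = y − ŷ = 22.0 − 21.160714 = 0.839286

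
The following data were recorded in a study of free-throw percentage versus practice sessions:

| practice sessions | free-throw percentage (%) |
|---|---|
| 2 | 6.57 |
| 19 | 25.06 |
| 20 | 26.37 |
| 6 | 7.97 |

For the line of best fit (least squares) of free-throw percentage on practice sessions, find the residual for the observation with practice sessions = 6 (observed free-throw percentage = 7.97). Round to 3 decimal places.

-1.834

n = 4, Σx = 47, Σy = 65.97, Σxy = 1064.5, Σx² = 801
Sxx = Σx² − (Σx)²/n = 801 − 552.25 = 248.75
Sxy = Σxy − (Σx)(Σy)/n = 1064.5 − 775.1475 = 289.3525
b = Sxy/Sxx = 289.3525/248.75 = 1.163226
a = ȳ − b·x̄ = 16.4925 − 1.163226·11.75 = 2.824593
ŷ(6) = 2.824593 + 1.163226·6 = 9.803950
residual = y − ŷ = 7.97 − 9.803950 = -1.833950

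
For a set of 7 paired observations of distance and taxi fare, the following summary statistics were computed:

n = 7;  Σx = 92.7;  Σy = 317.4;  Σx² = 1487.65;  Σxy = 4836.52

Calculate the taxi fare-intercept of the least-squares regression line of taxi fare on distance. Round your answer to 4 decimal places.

13.0941

Sxx = Σx² − (Σx)²/n = 1487.65 − 1227.612857 = 260.037143
Sxy = Σxy − (Σx)(Σy)/n = 4836.52 − 4203.282857 = 633.237143
b = Sxy/Sxx = 633.237143/260.037143 = 2.435180
a = ȳ − b·x̄ = 45.342857 − 2.435180·13.242857 = 13.094122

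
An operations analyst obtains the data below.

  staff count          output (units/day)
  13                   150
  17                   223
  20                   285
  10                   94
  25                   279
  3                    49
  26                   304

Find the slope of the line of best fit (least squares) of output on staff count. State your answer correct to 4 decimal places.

11.8309

n = 7, Σx = 114, Σy = 1384, Σxy = 27407, Σx² = 2268
Sxx = Σx² − (Σx)²/n = 2268 − 1856.571429 = 411.428571
Sxy = Σxy − (Σx)(Σy)/n = 27407 − 22539.428571 = 4867.571429
b = Sxy/Sxx = 4867.571429/411.428571 = 11.830903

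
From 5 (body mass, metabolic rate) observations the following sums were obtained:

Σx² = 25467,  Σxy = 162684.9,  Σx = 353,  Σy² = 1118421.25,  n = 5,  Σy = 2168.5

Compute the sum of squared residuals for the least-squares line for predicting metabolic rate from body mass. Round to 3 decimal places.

Sxx = Σx² − (Σx)²/n = 25467 − 24921.8 = 545.2
Sxy = Σxy − (Σx)(Σy)/n = 162684.9 − 153096.1 = 9588.8
Syy = Σy² − (Σy)²/n = 1118421.25 − 940478.45 = 177942.8
b = Sxy/Sxx = 9588.8/545.2 = 17.587674
SSE = Syy − b·Sxy = 177942.8 − 17.587674·9588.8 = 9298.109171

9298.109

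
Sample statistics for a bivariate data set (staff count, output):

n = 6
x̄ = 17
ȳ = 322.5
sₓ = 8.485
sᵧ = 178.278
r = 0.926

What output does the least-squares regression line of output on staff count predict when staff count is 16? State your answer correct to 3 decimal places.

b = r · sᵧ/sₓ = 0.926 · 178.278/8.485 = 19.456149
a = ȳ − b·x̄ = 322.5 − 19.456149·17 = -8.254540
ŷ(16) = a + b·16 = -8.254540 + 19.456149·16 = 303.043851

303.044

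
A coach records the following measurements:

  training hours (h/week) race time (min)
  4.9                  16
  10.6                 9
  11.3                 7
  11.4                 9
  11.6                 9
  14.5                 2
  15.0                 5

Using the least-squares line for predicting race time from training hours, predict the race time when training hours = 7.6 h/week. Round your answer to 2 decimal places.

12.80

n = 7, Σx = 79.3, Σy = 57, Σxy = 563.9, Σx² = 963.83
Sxx = Σx² − (Σx)²/n = 963.83 − 898.355714 = 65.474286
Sxy = Σxy − (Σx)(Σy)/n = 563.9 − 645.728571 = -81.828571
b = Sxy/Sxx = -81.828571/65.474286 = -1.249782
a = ȳ − b·x̄ = 8.142857 − (-1.249782)·11.328571 = 22.301100
ŷ(7.6) = a + b·7.6 = 22.301100 + (-1.249782)·7.6 = 12.802758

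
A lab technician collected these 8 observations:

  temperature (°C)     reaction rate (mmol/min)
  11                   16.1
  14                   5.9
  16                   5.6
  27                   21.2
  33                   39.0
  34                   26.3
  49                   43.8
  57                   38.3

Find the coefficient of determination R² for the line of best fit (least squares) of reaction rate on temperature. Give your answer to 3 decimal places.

0.766

n = 8, Σx = 241, Σy = 196.2, Σxy = 7432.2, Σx² = 9197, Σy² = 6372.84
Sxx = Σx² − (Σx)²/n = 9197 − 7260.125 = 1936.875
Sxy = Σxy − (Σx)(Σy)/n = 7432.2 − 5910.525 = 1521.675
Syy = Σy² − (Σy)²/n = 6372.84 − 4811.805 = 1561.035
R² = Sxy²/(Sxx·Syy) = (1521.675)²/(1936.875·1561.035) = 0.765825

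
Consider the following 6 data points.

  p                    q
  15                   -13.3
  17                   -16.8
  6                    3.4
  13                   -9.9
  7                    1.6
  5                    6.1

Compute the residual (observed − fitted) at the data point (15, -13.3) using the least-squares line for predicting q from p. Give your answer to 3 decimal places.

0.012

n = 6, Σx = 63, Σy = -28.9, Σxy = -551.7, Σx² = 793
Sxx = Σx² − (Σx)²/n = 793 − 661.5 = 131.5
Sxy = Σxy − (Σx)(Σy)/n = -551.7 − (-303.45) = -248.25
b = Sxy/Sxx = -248.25/131.5 = -1.887833
a = ȳ − b·x̄ = -4.816667 − (-1.887833)·10.5 = 15.005577
ŷ(15) = 15.005577 + (-1.887833)·15 = -13.311914
residual = y − ŷ = -13.3 − (-13.311914) = 0.011914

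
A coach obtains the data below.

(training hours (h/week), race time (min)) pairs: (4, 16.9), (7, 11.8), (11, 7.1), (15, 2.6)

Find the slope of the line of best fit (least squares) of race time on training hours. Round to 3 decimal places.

-1.279

n = 4, Σx = 37, Σy = 38.4, Σxy = 267.3, Σx² = 411
Sxx = Σx² − (Σx)²/n = 411 − 342.25 = 68.75
Sxy = Σxy − (Σx)(Σy)/n = 267.3 − 355.2 = -87.9
b = Sxy/Sxx = -87.9/68.75 = -1.278545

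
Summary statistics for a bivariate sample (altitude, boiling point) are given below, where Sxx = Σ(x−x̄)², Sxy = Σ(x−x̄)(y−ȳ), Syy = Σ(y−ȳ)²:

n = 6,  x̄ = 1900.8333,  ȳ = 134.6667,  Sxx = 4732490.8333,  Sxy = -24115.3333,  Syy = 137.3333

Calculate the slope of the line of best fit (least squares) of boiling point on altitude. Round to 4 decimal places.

-0.0051

b = Sxy/Sxx = -24115.3333/4732490.8333 = -0.005096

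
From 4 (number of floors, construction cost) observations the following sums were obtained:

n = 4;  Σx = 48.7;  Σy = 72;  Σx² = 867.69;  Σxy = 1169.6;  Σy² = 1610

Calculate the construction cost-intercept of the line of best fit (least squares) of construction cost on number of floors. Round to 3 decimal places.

5.017

Sxx = Σx² − (Σx)²/n = 867.69 − 592.9225 = 274.7675
Sxy = Σxy − (Σx)(Σy)/n = 1169.6 − 876.6 = 293
b = Sxy/Sxx = 293/274.7675 = 1.066356
a = ȳ − b·x̄ = 18 − 1.066356·12.175 = 5.017114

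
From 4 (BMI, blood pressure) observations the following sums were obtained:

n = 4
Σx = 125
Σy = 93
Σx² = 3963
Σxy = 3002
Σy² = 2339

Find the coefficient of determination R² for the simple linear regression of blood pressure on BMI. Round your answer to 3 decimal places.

0.914

Sxx = Σx² − (Σx)²/n = 3963 − 3906.25 = 56.75
Sxy = Σxy − (Σx)(Σy)/n = 3002 − 2906.25 = 95.75
Syy = Σy² − (Σy)²/n = 2339 − 2162.25 = 176.75
R² = Sxy²/(Sxx·Syy) = (95.75)²/(56.75·176.75) = 0.914013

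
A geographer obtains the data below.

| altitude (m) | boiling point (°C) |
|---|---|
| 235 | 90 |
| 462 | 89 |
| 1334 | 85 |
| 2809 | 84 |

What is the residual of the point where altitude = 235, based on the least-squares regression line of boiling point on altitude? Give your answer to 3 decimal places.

0.739

n = 4, Σx = 4840, Σy = 348, Σxy = 411614, Σx² = 9938706
Sxx = Σx² − (Σx)²/n = 9938706 − 5856400 = 4082306
Sxy = Σxy − (Σx)(Σy)/n = 411614 − 421080 = -9466
b = Sxy/Sxx = -9466/4082306 = -0.002319
a = ȳ − b·x̄ = 87 − (-0.002319)·1210 = 89.805733
ŷ(235) = 89.805733 + (-0.002319)·235 = 89.260818
residual = y − ŷ = 90 − 89.260818 = 0.739182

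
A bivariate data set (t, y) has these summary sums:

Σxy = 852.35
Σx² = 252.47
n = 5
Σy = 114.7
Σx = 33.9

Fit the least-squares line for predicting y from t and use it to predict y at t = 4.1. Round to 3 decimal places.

14.095

Sxx = Σx² − (Σx)²/n = 252.47 − 229.842 = 22.628
Sxy = Σxy − (Σx)(Σy)/n = 852.35 − 777.666 = 74.684
b = Sxy/Sxx = 74.684/22.628 = 3.300513
a = ȳ − b·x̄ = 22.94 − 3.300513·6.78 = 0.562524
ŷ(4.1) = a + b·4.1 = 0.562524 + 3.300513·4.1 = 14.094626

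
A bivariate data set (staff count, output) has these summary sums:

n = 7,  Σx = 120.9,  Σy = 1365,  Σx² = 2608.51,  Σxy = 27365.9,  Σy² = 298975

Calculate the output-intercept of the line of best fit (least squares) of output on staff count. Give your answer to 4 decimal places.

69.2000

Sxx = Σx² − (Σx)²/n = 2608.51 − 2088.115714 = 520.394286
Sxy = Σxy − (Σx)(Σy)/n = 27365.9 − 23575.5 = 3790.4
b = Sxy/Sxx = 3790.4/520.394286 = 7.283708
a = ȳ − b·x̄ = 195 − 7.283708·17.271429 = 69.199958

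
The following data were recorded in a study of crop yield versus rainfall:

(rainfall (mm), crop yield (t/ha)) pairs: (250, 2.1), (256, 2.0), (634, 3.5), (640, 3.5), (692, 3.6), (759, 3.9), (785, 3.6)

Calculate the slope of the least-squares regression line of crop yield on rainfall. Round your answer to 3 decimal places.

0.003

n = 7, Σx = 4016, Σy = 22.2, Σxy = 13773.3, Σx² = 2610762
Sxx = Σx² − (Σx)²/n = 2610762 − 2304036.571429 = 306725.428571
Sxy = Σxy − (Σx)(Σy)/n = 13773.3 − 12736.457143 = 1036.842857
b = Sxy/Sxx = 1036.842857/306725.428571 = 0.003380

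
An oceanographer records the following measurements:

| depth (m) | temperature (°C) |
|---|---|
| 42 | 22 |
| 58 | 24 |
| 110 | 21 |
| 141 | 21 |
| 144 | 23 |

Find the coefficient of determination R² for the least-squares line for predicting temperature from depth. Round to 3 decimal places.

0.135

n = 5, Σx = 495, Σy = 111, Σxy = 10899, Σx² = 57845, Σy² = 2471
Sxx = Σx² − (Σx)²/n = 57845 − 49005 = 8840
Sxy = Σxy − (Σx)(Σy)/n = 10899 − 10989 = -90
Syy = Σy² − (Σy)²/n = 2471 − 2464.2 = 6.8
R² = Sxy²/(Sxx·Syy) = (-90)²/(8840·6.8) = 0.134748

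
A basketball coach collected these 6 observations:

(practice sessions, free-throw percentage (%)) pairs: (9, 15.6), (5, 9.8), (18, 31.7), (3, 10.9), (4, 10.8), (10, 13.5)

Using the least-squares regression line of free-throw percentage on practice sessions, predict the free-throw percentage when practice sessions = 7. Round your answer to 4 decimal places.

n = 6, Σx = 49, Σy = 92.3, Σxy = 970.9, Σx² = 555
Sxx = Σx² − (Σx)²/n = 555 − 400.166667 = 154.833333
Sxy = Σxy − (Σx)(Σy)/n = 970.9 − 753.783333 = 217.116667
b = Sxy/Sxx = 217.116667/154.833333 = 1.402260
a = ȳ − b·x̄ = 15.383333 − 1.402260·8.166667 = 3.931539
ŷ(7) = a + b·7 = 3.931539 + 1.402260·7 = 13.747363

13.7474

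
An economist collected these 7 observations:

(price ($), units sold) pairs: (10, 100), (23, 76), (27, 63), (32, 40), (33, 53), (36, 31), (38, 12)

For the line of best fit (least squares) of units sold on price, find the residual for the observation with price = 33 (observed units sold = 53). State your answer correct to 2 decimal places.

12.73

n = 7, Σx = 199, Σy = 375, Σxy = 9050, Σx² = 6211
Sxx = Σx² − (Σx)²/n = 6211 − 5657.285714 = 553.714286
Sxy = Σxy − (Σx)(Σy)/n = 9050 − 10660.714286 = -1610.714286
b = Sxy/Sxx = -1610.714286/553.714286 = -2.908927
a = ȳ − b·x̄ = 53.571429 − (-2.908927)·28.428571 = 136.268060
ŷ(33) = 136.268060 + (-2.908927)·33 = 40.273478
residual = y − ŷ = 53 − 40.273478 = 12.726522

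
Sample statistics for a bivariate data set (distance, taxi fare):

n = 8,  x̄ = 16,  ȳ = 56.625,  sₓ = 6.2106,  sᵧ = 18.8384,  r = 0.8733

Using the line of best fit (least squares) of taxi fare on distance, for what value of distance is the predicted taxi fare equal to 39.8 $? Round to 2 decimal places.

b = r · sᵧ/sₓ = 0.8733 · 18.8384/6.2106 = 2.648951
a = ȳ − b·x̄ = 56.625 − 2.648951·16 = 14.241785
Set a + b·x = 39.8: x = (39.8 − 14.241785) / 2.648951 = 9.648429

9.65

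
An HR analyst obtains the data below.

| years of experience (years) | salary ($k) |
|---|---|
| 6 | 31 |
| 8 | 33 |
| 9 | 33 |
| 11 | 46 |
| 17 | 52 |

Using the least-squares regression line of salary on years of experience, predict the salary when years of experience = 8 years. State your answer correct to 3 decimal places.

34.401

n = 5, Σx = 51, Σy = 195, Σxy = 2137, Σx² = 591
Sxx = Σx² − (Σx)²/n = 591 − 520.2 = 70.8
Sxy = Σxy − (Σx)(Σy)/n = 2137 − 1989 = 148
b = Sxy/Sxx = 148/70.8 = 2.090395
a = ȳ − b·x̄ = 39 − 2.090395·10.2 = 17.677966
ŷ(8) = a + b·8 = 17.677966 + 2.090395·8 = 34.401130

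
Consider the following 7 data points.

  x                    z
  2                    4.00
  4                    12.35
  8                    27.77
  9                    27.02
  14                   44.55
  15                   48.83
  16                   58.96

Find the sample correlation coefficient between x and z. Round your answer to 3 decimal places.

0.991

n = 7, Σx = 68, Σy = 223.48, Σxy = 2822.25, Σx² = 842, Σy² = 9515.1288
Sxx = Σx² − (Σx)²/n = 842 − 660.571429 = 181.428571
Sxy = Σxy − (Σx)(Σy)/n = 2822.25 − 2170.948571 = 651.301429
Syy = Σy² − (Σy)²/n = 9515.1288 − 7134.758629 = 2380.370171
r = Sxy/√(Sxx·Syy) = 651.301429/√(431867.159673) = 651.301429/657.166006 = 0.991076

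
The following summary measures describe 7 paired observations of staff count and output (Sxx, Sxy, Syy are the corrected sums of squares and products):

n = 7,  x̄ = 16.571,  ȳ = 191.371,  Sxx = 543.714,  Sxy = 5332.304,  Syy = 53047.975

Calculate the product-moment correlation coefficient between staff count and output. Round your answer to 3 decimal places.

0.993

r = Sxy/√(Sxx·Syy) = 5332.304/√(28842926.67915) = 5332.304/5370.561114 = 0.992877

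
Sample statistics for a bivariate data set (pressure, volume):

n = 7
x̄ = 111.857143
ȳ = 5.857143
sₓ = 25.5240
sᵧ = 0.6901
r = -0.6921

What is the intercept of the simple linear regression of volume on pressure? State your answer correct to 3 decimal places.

b = r · sᵧ/sₓ = -0.6921 · 0.6901/25.524 = -0.018713
a = ȳ − b·x̄ = 5.857143 − (-0.018713)·111.857143 = 7.950271

7.950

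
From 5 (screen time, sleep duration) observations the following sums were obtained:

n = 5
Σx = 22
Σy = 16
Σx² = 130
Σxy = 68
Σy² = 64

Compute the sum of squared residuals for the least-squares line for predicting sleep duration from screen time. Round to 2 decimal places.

Sxx = Σx² − (Σx)²/n = 130 − 96.8 = 33.2
Sxy = Σxy − (Σx)(Σy)/n = 68 − 70.4 = -2.4
Syy = Σy² − (Σy)²/n = 64 − 51.2 = 12.8
b = Sxy/Sxx = -2.4/33.2 = -0.072289
SSE = Syy − b·Sxy = 12.8 − (-0.072289)·(-2.4) = 12.626506

12.63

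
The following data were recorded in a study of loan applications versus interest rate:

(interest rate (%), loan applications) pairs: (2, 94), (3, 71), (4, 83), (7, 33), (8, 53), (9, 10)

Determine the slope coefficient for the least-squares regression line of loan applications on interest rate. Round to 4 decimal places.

-9.9759

n = 6, Σx = 33, Σy = 344, Σxy = 1478, Σx² = 223
Sxx = Σx² − (Σx)²/n = 223 − 181.5 = 41.5
Sxy = Σxy − (Σx)(Σy)/n = 1478 − 1892 = -414
b = Sxy/Sxx = -414/41.5 = -9.975904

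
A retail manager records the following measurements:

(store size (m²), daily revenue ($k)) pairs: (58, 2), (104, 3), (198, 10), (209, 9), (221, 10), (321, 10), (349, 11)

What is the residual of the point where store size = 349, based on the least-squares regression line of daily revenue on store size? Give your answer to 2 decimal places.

n = 7, Σx = 1460, Σy = 55, Σxy = 13548, Σx² = 370748
Sxx = Σx² − (Σx)²/n = 370748 − 304514.285714 = 66233.714286
Sxy = Σxy − (Σx)(Σy)/n = 13548 − 11471.428571 = 2076.571429
b = Sxy/Sxx = 2076.571429/66233.714286 = 0.031352
a = ȳ − b·x̄ = 7.857143 − 0.031352·208.571429 = 1.317974
ŷ(349) = 1.317974 + 0.031352·349 = 12.259885
residual = y − ŷ = 11 − 12.259885 = -1.259885

-1.26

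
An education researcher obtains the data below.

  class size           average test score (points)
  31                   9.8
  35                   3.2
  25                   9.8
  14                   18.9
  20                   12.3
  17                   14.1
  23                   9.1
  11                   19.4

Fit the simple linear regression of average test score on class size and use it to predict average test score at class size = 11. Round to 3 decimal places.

18.837

n = 8, Σx = 176, Σy = 96.6, Σxy = 1833.8, Σx² = 4346
Sxx = Σx² − (Σx)²/n = 4346 − 3872 = 474
Sxy = Σxy − (Σx)(Σy)/n = 1833.8 − 2125.2 = -291.4
b = Sxy/Sxx = -291.4/474 = -0.614768
a = ȳ − b·x̄ = 12.075 − (-0.614768)·22 = 25.599895
ŷ(11) = a + b·11 = 25.599895 + (-0.614768)·11 = 18.837447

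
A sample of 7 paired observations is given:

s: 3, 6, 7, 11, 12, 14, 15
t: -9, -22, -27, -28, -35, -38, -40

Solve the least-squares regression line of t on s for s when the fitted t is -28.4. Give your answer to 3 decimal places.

n = 7, Σx = 68, Σy = -199, Σxy = -2208, Σx² = 780
Sxx = Σx² − (Σx)²/n = 780 − 660.571429 = 119.428571
Sxy = Σxy − (Σx)(Σy)/n = -2208 − (-1933.142857) = -274.857143
b = Sxy/Sxx = -274.857143/119.428571 = -2.301435
a = ȳ − b·x̄ = -28.428571 − (-2.301435)·9.714286 = -6.071770
Set a + b·x = -28.4: x = (-28.4 − (-6.071770)) / (-2.301435) = 9.701871

9.702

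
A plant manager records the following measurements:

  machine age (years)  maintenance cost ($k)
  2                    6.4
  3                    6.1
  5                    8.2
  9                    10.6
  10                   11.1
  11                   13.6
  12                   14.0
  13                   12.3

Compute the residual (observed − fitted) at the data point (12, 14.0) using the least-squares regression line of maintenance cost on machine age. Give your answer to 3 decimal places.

n = 8, Σx = 65, Σy = 82.3, Σxy = 756, Σx² = 653
Sxx = Σx² − (Σx)²/n = 653 − 528.125 = 124.875
Sxy = Σxy − (Σx)(Σy)/n = 756 − 668.6875 = 87.3125
b = Sxy/Sxx = 87.3125/124.875 = 0.699199
a = ȳ − b·x̄ = 10.2875 − 0.699199·8.125 = 4.606507
ŷ(12) = 4.606507 + 0.699199·12 = 12.996897
residual = y − ŷ = 14.0 − 12.996897 = 1.003103

1.003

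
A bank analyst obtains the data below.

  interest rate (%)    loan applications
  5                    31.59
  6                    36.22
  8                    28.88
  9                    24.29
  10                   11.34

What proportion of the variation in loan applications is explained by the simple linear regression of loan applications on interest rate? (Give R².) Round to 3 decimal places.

0.730

n = 5, Σx = 38, Σy = 132.32, Σxy = 938.32, Σx² = 306, Σy² = 3862.4706
Sxx = Σx² − (Σx)²/n = 306 − 288.8 = 17.2
Sxy = Σxy − (Σx)(Σy)/n = 938.32 − 1005.632 = -67.312
Syy = Σy² − (Σy)²/n = 3862.4706 − 3501.71648 = 360.75412
R² = Sxy²/(Sxx·Syy) = (-67.312)²/(17.2·360.75412) = 0.730206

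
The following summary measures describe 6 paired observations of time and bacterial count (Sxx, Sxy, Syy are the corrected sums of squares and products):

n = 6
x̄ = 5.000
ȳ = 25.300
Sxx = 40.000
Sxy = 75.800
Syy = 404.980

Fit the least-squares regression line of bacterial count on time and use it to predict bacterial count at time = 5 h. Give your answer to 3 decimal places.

25.300

b = Sxy/Sxx = 75.8/40 = 1.895
a = ȳ − b·x̄ = 25.3 − 1.895·5 = 15.825
ŷ(5) = a + b·5 = 15.825 + 1.895·5 = 25.3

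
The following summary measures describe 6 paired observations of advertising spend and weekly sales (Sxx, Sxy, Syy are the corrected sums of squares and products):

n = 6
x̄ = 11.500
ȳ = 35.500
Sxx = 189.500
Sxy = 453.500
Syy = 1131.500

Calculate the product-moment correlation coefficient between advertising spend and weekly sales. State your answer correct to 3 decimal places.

r = Sxy/√(Sxx·Syy) = 453.5/√(214419.25) = 453.5/463.054262 = 0.979367

0.979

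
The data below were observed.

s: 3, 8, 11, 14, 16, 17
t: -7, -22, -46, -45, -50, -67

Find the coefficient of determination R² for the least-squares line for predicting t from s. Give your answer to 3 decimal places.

n = 6, Σx = 69, Σy = -237, Σxy = -3272, Σx² = 935, Σy² = 11663
Sxx = Σx² − (Σx)²/n = 935 − 793.5 = 141.5
Sxy = Σxy − (Σx)(Σy)/n = -3272 − (-2725.5) = -546.5
Syy = Σy² − (Σy)²/n = 11663 − 9361.5 = 2301.5
R² = Sxy²/(Sxx·Syy) = (-546.5)²/(141.5·2301.5) = 0.917092

0.917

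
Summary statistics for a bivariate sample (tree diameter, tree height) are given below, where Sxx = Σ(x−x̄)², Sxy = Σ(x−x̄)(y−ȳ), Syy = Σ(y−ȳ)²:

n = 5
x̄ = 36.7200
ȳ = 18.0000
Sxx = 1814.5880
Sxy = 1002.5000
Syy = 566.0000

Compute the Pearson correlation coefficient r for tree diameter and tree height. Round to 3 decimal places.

0.989

r = Sxy/√(Sxx·Syy) = 1002.5/√(1027056.808) = 1002.5/1013.438113 = 0.989207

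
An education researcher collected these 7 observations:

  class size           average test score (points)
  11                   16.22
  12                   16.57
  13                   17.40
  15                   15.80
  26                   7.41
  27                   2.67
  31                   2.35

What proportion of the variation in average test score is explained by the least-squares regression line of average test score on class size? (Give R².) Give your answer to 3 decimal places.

n = 7, Σx = 135, Σy = 78.42, Σxy = 1178.06, Σx² = 3025, Σy² = 1157.6128
Sxx = Σx² − (Σx)²/n = 3025 − 2603.571429 = 421.428571
Sxy = Σxy − (Σx)(Σy)/n = 1178.06 − 1512.385714 = -334.325714
Syy = Σy² − (Σy)²/n = 1157.6128 − 878.528057 = 279.084743
R² = Sxy²/(Sxx·Syy) = (-334.325714)²/(421.428571·279.084743) = 0.950341

0.950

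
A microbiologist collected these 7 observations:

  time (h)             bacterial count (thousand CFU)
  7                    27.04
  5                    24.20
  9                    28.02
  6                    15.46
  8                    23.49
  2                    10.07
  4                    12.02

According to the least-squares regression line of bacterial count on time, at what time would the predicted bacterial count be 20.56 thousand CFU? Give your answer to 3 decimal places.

n = 7, Σx = 41, Σy = 140.3, Σxy = 911.36, Σx² = 275
Sxx = Σx² − (Σx)²/n = 275 − 240.142857 = 34.857143
Sxy = Σxy − (Σx)(Σy)/n = 911.36 − 821.757143 = 89.602857
b = Sxy/Sxx = 89.602857/34.857143 = 2.570574
a = ȳ − b·x̄ = 20.042857 − 2.570574·5.857143 = 4.986639
Set a + b·x = 20.56: x = (20.56 − 4.986639) / 2.570574 = 6.058321

6.058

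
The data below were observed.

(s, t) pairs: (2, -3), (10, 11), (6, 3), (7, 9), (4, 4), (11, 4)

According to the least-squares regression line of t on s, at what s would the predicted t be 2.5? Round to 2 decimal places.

4.46

n = 6, Σx = 40, Σy = 28, Σxy = 245, Σx² = 326
Sxx = Σx² − (Σx)²/n = 326 − 266.666667 = 59.333333
Sxy = Σxy − (Σx)(Σy)/n = 245 − 186.666667 = 58.333333
b = Sxy/Sxx = 58.333333/59.333333 = 0.983146
a = ȳ − b·x̄ = 4.666667 − 0.983146·6.666667 = -1.887640
Set a + b·x = 2.5: x = (2.5 − (-1.887640)) / 0.983146 = 4.462857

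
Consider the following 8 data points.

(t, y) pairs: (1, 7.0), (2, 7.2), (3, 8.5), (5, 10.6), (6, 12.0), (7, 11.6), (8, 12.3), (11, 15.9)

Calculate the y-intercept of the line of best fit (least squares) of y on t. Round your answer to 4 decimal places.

n = 8, Σx = 43, Σy = 85.1, Σxy = 526.4, Σx² = 309
Sxx = Σx² − (Σx)²/n = 309 − 231.125 = 77.875
Sxy = Σxy − (Σx)(Σy)/n = 526.4 − 457.4125 = 68.9875
b = Sxy/Sxx = 68.9875/77.875 = 0.885875
a = ȳ − b·x̄ = 10.6375 − 0.885875·5.375 = 5.875923

5.8759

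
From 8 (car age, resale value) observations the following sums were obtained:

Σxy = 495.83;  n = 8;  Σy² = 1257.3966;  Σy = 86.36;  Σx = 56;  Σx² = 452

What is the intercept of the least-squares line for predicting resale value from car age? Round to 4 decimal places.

Sxx = Σx² − (Σx)²/n = 452 − 392 = 60
Sxy = Σxy − (Σx)(Σy)/n = 495.83 − 604.52 = -108.69
b = Sxy/Sxx = -108.69/60 = -1.8115
a = ȳ − b·x̄ = 10.795 − (-1.8115)·7 = 23.4755

23.4755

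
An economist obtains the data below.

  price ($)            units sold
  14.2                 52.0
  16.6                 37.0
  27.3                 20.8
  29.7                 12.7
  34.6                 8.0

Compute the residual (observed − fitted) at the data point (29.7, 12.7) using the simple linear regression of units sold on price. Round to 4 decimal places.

n = 5, Σx = 122.4, Σy = 130.5, Σxy = 2574.43, Σx² = 3301.74
Sxx = Σx² − (Σx)²/n = 3301.74 − 2996.352 = 305.388
Sxy = Σxy − (Σx)(Σy)/n = 2574.43 − 3194.64 = -620.21
b = Sxy/Sxx = -620.21/305.388 = -2.030892
a = ȳ − b·x̄ = 26.1 − (-2.030892)·24.48 = 75.816232
ŷ(29.7) = 75.816232 + (-2.030892)·29.7 = 15.498745
residual = y − ŷ = 12.7 − 15.498745 = -2.798745

-2.7987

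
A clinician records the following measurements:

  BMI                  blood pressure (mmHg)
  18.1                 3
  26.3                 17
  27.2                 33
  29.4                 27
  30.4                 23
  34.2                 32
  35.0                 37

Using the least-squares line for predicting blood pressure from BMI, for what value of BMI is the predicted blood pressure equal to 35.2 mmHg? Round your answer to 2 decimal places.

n = 7, Σx = 200.6, Σy = 172, Σxy = 5281.4, Σx² = 5942.3
Sxx = Σx² − (Σx)²/n = 5942.3 − 5748.622857 = 193.677143
Sxy = Σxy − (Σx)(Σy)/n = 5281.4 − 4929.028571 = 352.371429
b = Sxy/Sxx = 352.371429/193.677143 = 1.819375
a = ȳ − b·x̄ = 24.571429 − 1.819375·28.657143 = -27.566672
Set a + b·x = 35.2: x = (35.2 − (-27.566672)) / 1.819375 = 34.499022

34.50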